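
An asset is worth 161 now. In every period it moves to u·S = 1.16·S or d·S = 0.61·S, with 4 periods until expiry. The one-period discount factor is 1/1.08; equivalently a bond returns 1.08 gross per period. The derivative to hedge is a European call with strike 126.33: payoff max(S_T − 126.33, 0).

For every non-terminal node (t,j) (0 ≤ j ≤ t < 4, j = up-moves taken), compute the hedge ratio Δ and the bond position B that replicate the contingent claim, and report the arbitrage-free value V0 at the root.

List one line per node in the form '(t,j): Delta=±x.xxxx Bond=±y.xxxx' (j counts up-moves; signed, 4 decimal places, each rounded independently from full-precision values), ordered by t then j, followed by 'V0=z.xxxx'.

The replicating-portfolio and risk-neutral prices coincide; use p* = (1.08−0.61)/(1.16−0.61) = 0.8545 for the latter.
Terminal payoffs: V(4,0)=0.0000, V(4,1)=0.0000, V(4,2)=0.0000, V(4,3)=26.9656, V(4,4)=165.1829
Node (3,0) S=36.5439: V=(p*·0.0000+(1−p*)·0.0000)/1.08=0.0000; Δ=(0.0000−0.0000)/(42.3910−22.2918)=0.0000; B=V−Δ·S=0.0000
Node (3,1) S=69.4934: V=(p*·0.0000+(1−p*)·0.0000)/1.08=0.0000; Δ=(0.0000−0.0000)/(80.6123−42.3910)=0.0000; B=V−Δ·S=0.0000
Node (3,2) S=132.1514: V=(p*·26.9656+(1−p*)·0.0000)/1.08=21.3364; Δ=(26.9656−0.0000)/(153.2956−80.6123)=0.3710; B=V−Δ·S=-27.6919
Node (3,3) S=251.3043: V=(p*·165.1829+(1−p*)·26.9656)/1.08=134.3320; Δ=(165.1829−26.9656)/(291.5129−153.2956)=1.0000; B=V−Δ·S=-116.9722
Node (2,0) S=59.9081: V=(p*·0.0000+(1−p*)·0.0000)/1.08=0.0000; Δ=(0.0000−0.0000)/(69.4934−36.5439)=0.0000; B=V−Δ·S=0.0000
Node (2,1) S=113.9236: V=(p*·21.3364+(1−p*)·0.0000)/1.08=16.8823; Δ=(21.3364−0.0000)/(132.1514−69.4934)=0.3405; B=V−Δ·S=-21.9111
Node (2,2) S=216.6416: V=(p*·134.3320+(1−p*)·21.3364)/1.08=109.1632; Δ=(134.3320−21.3364)/(251.3043−132.1514)=0.9483; B=V−Δ·S=-96.2833
Node (1,0) S=98.2100: V=(p*·16.8823+(1−p*)·0.0000)/1.08=13.3581; Δ=(16.8823−0.0000)/(113.9236−59.9081)=0.3125; B=V−Δ·S=-17.3371
Node (1,1) S=186.7600: V=(p*·109.1632+(1−p*)·16.8823)/1.08=88.6487; Δ=(109.1632−16.8823)/(216.6416−113.9236)=0.8984; B=V−Δ·S=-79.1348
Node (0,0) S=161.0000: V=(p*·88.6487+(1−p*)·13.3581)/1.08=71.9420; Δ=(88.6487−13.3581)/(186.7600−98.2100)=0.8503; B=V−Δ·S=-64.9500
Check: Δ(0,0)·S0 + B(0,0) = 71.9420 = V0.

(0,0): Delta=0.8503 Bond=-64.9500
(1,0): Delta=0.3125 Bond=-17.3371
(1,1): Delta=0.8984 Bond=-79.1348
(2,0): Delta=0.0000 Bond=0.0000
(2,1): Delta=0.3405 Bond=-21.9111
(2,2): Delta=0.9483 Bond=-96.2833
(3,0): Delta=0.0000 Bond=0.0000
(3,1): Delta=0.0000 Bond=0.0000
(3,2): Delta=0.3710 Bond=-27.6919
(3,3): Delta=1.0000 Bond=-116.9722
V0=71.9420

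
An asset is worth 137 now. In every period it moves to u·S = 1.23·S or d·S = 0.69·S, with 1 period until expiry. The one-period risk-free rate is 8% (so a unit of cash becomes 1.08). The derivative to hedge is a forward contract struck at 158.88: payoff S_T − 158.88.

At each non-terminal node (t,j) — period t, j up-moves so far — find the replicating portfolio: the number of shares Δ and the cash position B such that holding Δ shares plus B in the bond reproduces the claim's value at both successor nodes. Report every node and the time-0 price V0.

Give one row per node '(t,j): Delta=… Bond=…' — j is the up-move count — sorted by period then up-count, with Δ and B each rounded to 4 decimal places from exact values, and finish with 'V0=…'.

Under the risk-neutral measure, an up-move has probability p* = (R−d)/(u−d) = 0.7222 and values discount at R = 1.08.
Payoff layer (t=1): V(1,0)=-64.3500, V(1,1)=9.6300
(0,0): S=137.0000. Δ = (V_up−V_dn)/(S_up−S_dn) = (9.6300−-64.3500)/(168.5100−94.5300) = 1.0000. V = [p*·9.6300 + (1−p*)·-64.3500]/1.08 = -10.1111. B = V − Δ·S = -147.1111.
Check: Δ(0,0)·S0 + B(0,0) = -10.1111 = V0.

(0,0): Delta=1.0000 Bond=-147.1111
V0=-10.1111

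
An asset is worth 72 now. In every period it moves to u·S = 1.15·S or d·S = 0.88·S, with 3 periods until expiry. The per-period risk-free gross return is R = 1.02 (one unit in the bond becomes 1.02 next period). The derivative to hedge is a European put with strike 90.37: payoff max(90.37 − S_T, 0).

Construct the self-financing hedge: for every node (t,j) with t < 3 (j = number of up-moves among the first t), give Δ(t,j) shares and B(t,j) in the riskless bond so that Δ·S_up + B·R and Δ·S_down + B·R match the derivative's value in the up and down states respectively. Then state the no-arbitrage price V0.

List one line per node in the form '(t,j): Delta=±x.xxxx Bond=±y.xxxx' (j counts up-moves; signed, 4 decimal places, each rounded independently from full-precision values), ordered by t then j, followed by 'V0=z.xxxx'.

Since d<R<u, set p* = (R−d)/(u−d) = 0.5185; price each node as the discounted p*-expectation of its children.
At expiry t=3: V(3,0)=41.3040, V(3,1)=26.2497, V(3,2)=6.5764, V(3,3)=0.0000
Node (2,0) S=55.7568: V=(p*·26.2497+(1−p*)·41.3040)/1.02=32.8412; Δ=(26.2497−41.3040)/(64.1203−49.0660)=-1.0000; B=V−Δ·S=88.5980
Node (2,1) S=72.8640: V=(p*·6.5764+(1−p*)·26.2497)/1.02=15.7340; Δ=(6.5764−26.2497)/(83.7936−64.1203)=-1.0000; B=V−Δ·S=88.5980
Node (2,2) S=95.2200: V=(p*·0.0000+(1−p*)·6.5764)/1.02=3.1043; Δ=(0.0000−6.5764)/(109.5030−83.7936)=-0.2558; B=V−Δ·S=27.4614
Node (1,0) S=63.3600: V=(p*·15.7340+(1−p*)·32.8412)/1.02=23.5008; Δ=(15.7340−32.8412)/(72.8640−55.7568)=-1.0000; B=V−Δ·S=86.8608
Node (1,1) S=82.8000: V=(p*·3.1043+(1−p*)·15.7340)/1.02=9.0052; Δ=(3.1043−15.7340)/(95.2200−72.8640)=-0.5649; B=V−Δ·S=55.7819
Node (0,0) S=72.0000: V=(p*·9.0052+(1−p*)·23.5008)/1.02=15.6711; Δ=(9.0052−23.5008)/(82.8000−63.3600)=-0.7457; B=V−Δ·S=69.3587
Each (Δ,B) replicates both successor values, so the strategy is self-financing and V0 is arbitrage-free.

(0,0): Delta=-0.7457 Bond=69.3587
(1,0): Delta=-1.0000 Bond=86.8608
(1,1): Delta=-0.5649 Bond=55.7819
(2,0): Delta=-1.0000 Bond=88.5980
(2,1): Delta=-1.0000 Bond=88.5980
(2,2): Delta=-0.2558 Bond=27.4614
V0=15.6711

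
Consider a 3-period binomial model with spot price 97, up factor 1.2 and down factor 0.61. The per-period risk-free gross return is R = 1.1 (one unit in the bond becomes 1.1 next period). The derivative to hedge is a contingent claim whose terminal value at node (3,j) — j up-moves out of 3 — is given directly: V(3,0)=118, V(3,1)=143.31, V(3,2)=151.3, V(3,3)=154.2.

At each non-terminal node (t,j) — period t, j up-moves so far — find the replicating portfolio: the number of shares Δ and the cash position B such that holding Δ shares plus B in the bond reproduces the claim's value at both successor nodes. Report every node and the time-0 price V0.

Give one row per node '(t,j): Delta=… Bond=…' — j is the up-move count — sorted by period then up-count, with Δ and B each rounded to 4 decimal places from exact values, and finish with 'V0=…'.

Since d<R<u, set p* = (R−d)/(u−d) = 0.8305; price each node as the discounted p*-expectation of its children.
Terminal values V(3,·): V(3,0)=118.0000, V(3,1)=143.3100, V(3,2)=151.3000, V(3,3)=154.2000
(2,0): S=36.0937. Δ = (V_up−V_dn)/(S_up−S_dn) = (143.3100−118.0000)/(43.3124−22.0172) = 1.1885. V = [p*·143.3100 + (1−p*)·118.0000]/1.1 = 126.3820. B = V − Δ·S = 83.4837.
(2,1): S=71.0040. Δ = (V_up−V_dn)/(S_up−S_dn) = (151.3000−143.3100)/(85.2048−43.3124) = 0.1907. V = [p*·151.3000 + (1−p*)·143.3100]/1.1 = 136.3143. B = V − Δ·S = 122.7720.
(2,2): S=139.6800. Δ = (V_up−V_dn)/(S_up−S_dn) = (154.2000−151.3000)/(167.6160−85.2048) = 0.0352. V = [p*·154.2000 + (1−p*)·151.3000]/1.1 = 139.7350. B = V − Δ·S = 134.8197.
(1,0): S=59.1700. Δ = (V_up−V_dn)/(S_up−S_dn) = (136.3143−126.3820)/(71.0040−36.0937) = 0.2845. V = [p*·136.3143 + (1−p*)·126.3820]/1.1 = 122.3917. B = V − Δ·S = 105.5572.
(1,1): S=116.4000. Δ = (V_up−V_dn)/(S_up−S_dn) = (139.7350−136.3143)/(139.6800−71.0040) = 0.0498. V = [p*·139.7350 + (1−p*)·136.3143]/1.1 = 126.5047. B = V − Δ·S = 120.7070.
(0,0): S=97.0000. Δ = (V_up−V_dn)/(S_up−S_dn) = (126.5047−122.3917)/(116.4000−59.1700) = 0.0719. V = [p*·126.5047 + (1−p*)·122.3917]/1.1 = 114.3706. B = V − Δ·S = 107.3993.
Each (Δ,B) replicates both successor values, so the strategy is self-financing and V0 is arbitrage-free.

(0,0): Delta=0.0719 Bond=107.3993
(1,0): Delta=0.2845 Bond=105.5572
(1,1): Delta=0.0498 Bond=120.7070
(2,0): Delta=1.1885 Bond=83.4837
(2,1): Delta=0.1907 Bond=122.7720
(2,2): Delta=0.0352 Bond=134.8197
V0=114.3706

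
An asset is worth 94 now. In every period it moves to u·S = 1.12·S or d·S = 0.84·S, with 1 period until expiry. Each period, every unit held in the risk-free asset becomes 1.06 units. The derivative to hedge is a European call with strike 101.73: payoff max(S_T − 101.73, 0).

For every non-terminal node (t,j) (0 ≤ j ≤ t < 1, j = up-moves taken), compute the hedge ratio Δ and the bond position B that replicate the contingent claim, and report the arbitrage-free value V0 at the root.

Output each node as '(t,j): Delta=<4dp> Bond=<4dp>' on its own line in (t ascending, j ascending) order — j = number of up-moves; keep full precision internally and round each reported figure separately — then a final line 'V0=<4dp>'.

Since d<R<u, set p* = (R−d)/(u−d) = 0.7857; price each node as the discounted p*-expectation of its children.
Terminal payoffs: V(1,0)=0.0000, V(1,1)=3.5500
(0,0): S=94.0000. Δ = (V_up−V_dn)/(S_up−S_dn) = (3.5500−0.0000)/(105.2800−78.9600) = 0.1349. V = [p*·3.5500 + (1−p*)·0.0000]/1.06 = 2.6314. B = V − Δ·S = -10.0472.
Root portfolio cost Δ·94+B reproduces V0=2.6314.

(0,0): Delta=0.1349 Bond=-10.0472
V0=2.6314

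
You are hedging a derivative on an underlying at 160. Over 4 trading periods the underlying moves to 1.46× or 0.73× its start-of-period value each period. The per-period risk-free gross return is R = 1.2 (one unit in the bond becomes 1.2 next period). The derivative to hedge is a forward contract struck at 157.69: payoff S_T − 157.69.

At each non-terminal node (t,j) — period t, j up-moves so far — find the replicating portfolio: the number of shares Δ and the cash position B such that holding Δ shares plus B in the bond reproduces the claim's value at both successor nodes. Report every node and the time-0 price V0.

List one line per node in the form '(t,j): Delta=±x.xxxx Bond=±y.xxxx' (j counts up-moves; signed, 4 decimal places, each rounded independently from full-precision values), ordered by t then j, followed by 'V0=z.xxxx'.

Risk-neutral probability p* = (R−d)/(u−d) = (1.2−0.73)/(1.46−0.73) = 0.6438.
Payoff layer (t=4): V(4,0)=-112.2528, V(4,1)=-66.8156, V(4,2)=24.0587, V(4,3)=205.8075, V(4,4)=569.3050
(3,0): S=62.2427. Δ = (V_up−V_dn)/(S_up−S_dn) = (-66.8156−-112.2528)/(90.8744−45.4372) = 1.0000. V = [p*·-66.8156 + (1−p*)·-112.2528]/1.2 = -69.1656. B = V − Δ·S = -131.4083.
(3,1): S=124.4854. Δ = (V_up−V_dn)/(S_up−S_dn) = (24.0587−-66.8156)/(181.7487−90.8744) = 1.0000. V = [p*·24.0587 + (1−p*)·-66.8156]/1.2 = -6.9229. B = V − Δ·S = -131.4083.
(3,2): S=248.9709. Δ = (V_up−V_dn)/(S_up−S_dn) = (205.8075−24.0587)/(363.4975−181.7487) = 1.0000. V = [p*·205.8075 + (1−p*)·24.0587]/1.2 = 117.5625. B = V − Δ·S = -131.4083.
(3,3): S=497.9418. Δ = (V_up−V_dn)/(S_up−S_dn) = (569.3050−205.8075)/(726.9950−363.4975) = 1.0000. V = [p*·569.3050 + (1−p*)·205.8075]/1.2 = 366.5334. B = V − Δ·S = -131.4083.
(2,0): S=85.2640. Δ = (V_up−V_dn)/(S_up−S_dn) = (-6.9229−-69.1656)/(124.4854−62.2427) = 1.0000. V = [p*·-6.9229 + (1−p*)·-69.1656]/1.2 = -24.2429. B = V − Δ·S = -109.5069.
(2,1): S=170.5280. Δ = (V_up−V_dn)/(S_up−S_dn) = (117.5625−-6.9229)/(248.9709−124.4854) = 1.0000. V = [p*·117.5625 + (1−p*)·-6.9229]/1.2 = 61.0211. B = V − Δ·S = -109.5069.
(2,2): S=341.0560. Δ = (V_up−V_dn)/(S_up−S_dn) = (366.5334−117.5625)/(497.9418−248.9709) = 1.0000. V = [p*·366.5334 + (1−p*)·117.5625]/1.2 = 231.5491. B = V − Δ·S = -109.5069.
(1,0): S=116.8000. Δ = (V_up−V_dn)/(S_up−S_dn) = (61.0211−-24.2429)/(170.5280−85.2640) = 1.0000. V = [p*·61.0211 + (1−p*)·-24.2429]/1.2 = 25.5442. B = V − Δ·S = -91.2558.
(1,1): S=233.6000. Δ = (V_up−V_dn)/(S_up−S_dn) = (231.5491−61.0211)/(341.0560−170.5280) = 1.0000. V = [p*·231.5491 + (1−p*)·61.0211]/1.2 = 142.3442. B = V − Δ·S = -91.2558.
(0,0): S=160.0000. Δ = (V_up−V_dn)/(S_up−S_dn) = (142.3442−25.5442)/(233.6000−116.8000) = 1.0000. V = [p*·142.3442 + (1−p*)·25.5442]/1.2 = 83.9535. B = V − Δ·S = -76.0465.
Self-financing check: at every node Δ·S+B equals the discounted successor values.

(0,0): Delta=1.0000 Bond=-76.0465
(1,0): Delta=1.0000 Bond=-91.2558
(1,1): Delta=1.0000 Bond=-91.2558
(2,0): Delta=1.0000 Bond=-109.5069
(2,1): Delta=1.0000 Bond=-109.5069
(2,2): Delta=1.0000 Bond=-109.5069
(3,0): Delta=1.0000 Bond=-131.4083
(3,1): Delta=1.0000 Bond=-131.4083
(3,2): Delta=1.0000 Bond=-131.4083
(3,3): Delta=1.0000 Bond=-131.4083
V0=83.9535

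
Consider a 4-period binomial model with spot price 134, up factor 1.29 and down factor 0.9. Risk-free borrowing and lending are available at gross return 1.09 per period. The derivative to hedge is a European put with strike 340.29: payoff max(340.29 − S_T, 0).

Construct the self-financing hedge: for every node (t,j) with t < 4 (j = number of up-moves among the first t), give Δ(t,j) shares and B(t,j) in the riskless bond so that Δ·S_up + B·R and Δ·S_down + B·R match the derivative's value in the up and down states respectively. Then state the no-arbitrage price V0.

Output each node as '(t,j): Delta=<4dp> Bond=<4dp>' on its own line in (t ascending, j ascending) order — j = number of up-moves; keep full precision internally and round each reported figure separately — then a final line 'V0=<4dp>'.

The replicating-portfolio and risk-neutral prices coincide; use p* = (1.09−0.9)/(1.29−0.9) = 0.4872 for the latter.
Payoff layer (t=4): V(4,0)=252.3726, V(4,1)=214.2751, V(4,2)=159.6686, V(4,3)=81.3993, V(4,4)=0.0000
Node (3,0) S=97.6860: V=(p*·214.2751+(1−p*)·252.3726)/1.09=214.5067; Δ=(214.2751−252.3726)/(126.0149−87.9174)=-1.0000; B=V−Δ·S=312.1927
Node (3,1) S=140.0166: V=(p*·159.6686+(1−p*)·214.2751)/1.09=172.1761; Δ=(159.6686−214.2751)/(180.6214−126.0149)=-1.0000; B=V−Δ·S=312.1927
Node (3,2) S=200.6905: V=(p*·81.3993+(1−p*)·159.6686)/1.09=111.5022; Δ=(81.3993−159.6686)/(258.8907−180.6214)=-1.0000; B=V−Δ·S=312.1927
Node (3,3) S=287.6563: V=(p*·0.0000+(1−p*)·81.3993)/1.09=38.2965; Δ=(0.0000−81.3993)/(371.0767−258.8907)=-0.7256; B=V−Δ·S=247.0127
Node (2,0) S=108.5400: V=(p*·172.1761+(1−p*)·214.5067)/1.09=177.8753; Δ=(172.1761−214.5067)/(140.0166−97.6860)=-1.0000; B=V−Δ·S=286.4153
Node (2,1) S=155.5740: V=(p*·111.5022+(1−p*)·172.1761)/1.09=130.8413; Δ=(111.5022−172.1761)/(200.6905−140.0166)=-1.0000; B=V−Δ·S=286.4153
Node (2,2) S=222.9894: V=(p*·38.2965+(1−p*)·111.5022)/1.09=69.5761; Δ=(38.2965−111.5022)/(287.6563−200.6905)=-0.8418; B=V−Δ·S=257.2829
Node (1,0) S=120.6000: V=(p*·130.8413+(1−p*)·177.8753)/1.09=142.1663; Δ=(130.8413−177.8753)/(155.5740−108.5400)=-1.0000; B=V−Δ·S=262.7663
Node (1,1) S=172.8600: V=(p*·69.5761+(1−p*)·130.8413)/1.09=92.6552; Δ=(69.5761−130.8413)/(222.9894−155.5740)=-0.9088; B=V−Δ·S=249.7455
Node (0,0) S=134.0000: V=(p*·92.6552+(1−p*)·142.1663)/1.09=108.2986; Δ=(92.6552−142.1663)/(172.8600−120.6000)=-0.9474; B=V−Δ·S=235.2503
Each (Δ,B) replicates both successor values, so the strategy is self-financing and V0 is arbitrage-free.

(0,0): Delta=-0.9474 Bond=235.2503
(1,0): Delta=-1.0000 Bond=262.7663
(1,1): Delta=-0.9088 Bond=249.7455
(2,0): Delta=-1.0000 Bond=286.4153
(2,1): Delta=-1.0000 Bond=286.4153
(2,2): Delta=-0.8418 Bond=257.2829
(3,0): Delta=-1.0000 Bond=312.1927
(3,1): Delta=-1.0000 Bond=312.1927
(3,2): Delta=-1.0000 Bond=312.1927
(3,3): Delta=-0.7256 Bond=247.0127
V0=108.2986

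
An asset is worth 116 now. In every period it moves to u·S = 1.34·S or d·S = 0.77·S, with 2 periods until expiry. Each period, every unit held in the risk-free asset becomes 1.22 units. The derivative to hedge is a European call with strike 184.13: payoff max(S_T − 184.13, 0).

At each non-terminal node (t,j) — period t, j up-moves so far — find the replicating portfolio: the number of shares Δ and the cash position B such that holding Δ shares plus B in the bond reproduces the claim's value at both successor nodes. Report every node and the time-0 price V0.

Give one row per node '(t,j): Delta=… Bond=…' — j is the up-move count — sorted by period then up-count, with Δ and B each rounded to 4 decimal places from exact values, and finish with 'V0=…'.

(0,0): Delta=0.2364 Bond=-17.3111
(1,0): Delta=0.0000 Bond=0.0000
(1,1): Delta=0.2727 Bond=-26.7514
V0=10.1169

Under the risk-neutral measure, an up-move has probability p* = (R−d)/(u−d) = 0.7895 and values discount at R = 1.22.
Payoff layer (t=2): V(2,0)=0.0000, V(2,1)=0.0000, V(2,2)=24.1596
  t=1,j=0: stock 89.3200 → up 119.6888 (V=0.0000), down 68.7764 (V=0.0000). Price 0.0000; hedge Δ=0.0000, bond B=0.0000.
  t=1,j=1: stock 155.4400 → up 208.2896 (V=24.1596), down 119.6888 (V=0.0000). Price 15.6339; hedge Δ=0.2727, bond B=-26.7514.
  t=0,j=0: stock 116.0000 → up 155.4400 (V=15.6339), down 89.3200 (V=0.0000). Price 10.1169; hedge Δ=0.2364, bond B=-17.3111.
Each (Δ,B) replicates both successor values, so the strategy is self-financing and V0 is arbitrage-free.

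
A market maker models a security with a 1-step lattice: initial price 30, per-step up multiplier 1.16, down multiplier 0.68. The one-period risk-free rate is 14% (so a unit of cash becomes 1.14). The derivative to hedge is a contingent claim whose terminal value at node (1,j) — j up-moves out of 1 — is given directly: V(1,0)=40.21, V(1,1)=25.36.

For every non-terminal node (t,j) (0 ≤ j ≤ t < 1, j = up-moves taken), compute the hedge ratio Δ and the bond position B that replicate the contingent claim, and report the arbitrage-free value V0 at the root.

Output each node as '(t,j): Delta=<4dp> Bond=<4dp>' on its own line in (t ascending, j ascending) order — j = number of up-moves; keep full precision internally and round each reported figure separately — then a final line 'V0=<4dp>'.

(0,0): Delta=-1.0313 Bond=53.7259
V0=22.7884

Under the risk-neutral measure, an up-move has probability p* = (R−d)/(u−d) = 0.9583 and values discount at R = 1.14.
At expiry t=1: V(1,0)=40.2100, V(1,1)=25.3600
(0,0): S=30.0000. Δ = (V_up−V_dn)/(S_up−S_dn) = (25.3600−40.2100)/(34.8000−20.4000) = -1.0313. V = [p*·25.3600 + (1−p*)·40.2100]/1.14 = 22.7884. B = V − Δ·S = 53.7259.
Root portfolio cost Δ·30+B reproduces V0=22.7884.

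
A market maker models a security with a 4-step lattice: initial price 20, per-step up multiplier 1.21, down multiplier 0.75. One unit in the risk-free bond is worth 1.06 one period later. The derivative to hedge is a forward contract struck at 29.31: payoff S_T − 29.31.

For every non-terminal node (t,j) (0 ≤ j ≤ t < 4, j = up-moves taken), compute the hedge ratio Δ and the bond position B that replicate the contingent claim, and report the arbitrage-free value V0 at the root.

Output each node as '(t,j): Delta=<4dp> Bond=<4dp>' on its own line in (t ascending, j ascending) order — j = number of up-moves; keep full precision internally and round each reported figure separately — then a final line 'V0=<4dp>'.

The replicating-portfolio and risk-neutral prices coincide; use p* = (1.06−0.75)/(1.21−0.75) = 0.6739 for the latter.
Terminal payoffs: V(4,0)=-22.9819, V(4,1)=-19.1006, V(4,2)=-12.8389, V(4,3)=-2.7366, V(4,4)=13.5618
(3,0): S=8.4375. Δ = (V_up−V_dn)/(S_up−S_dn) = (-19.1006−-22.9819)/(10.2094−6.3281) = 1.0000. V = [p*·-19.1006 + (1−p*)·-22.9819]/1.06 = -19.2134. B = V − Δ·S = -27.6509.
(3,1): S=13.6125. Δ = (V_up−V_dn)/(S_up−S_dn) = (-12.8389−-19.1006)/(16.4711−10.2094) = 1.0000. V = [p*·-12.8389 + (1−p*)·-19.1006]/1.06 = -14.0384. B = V − Δ·S = -27.6509.
(3,2): S=21.9615. Δ = (V_up−V_dn)/(S_up−S_dn) = (-2.7366−-12.8389)/(26.5734−16.4711) = 1.0000. V = [p*·-2.7366 + (1−p*)·-12.8389]/1.06 = -5.6894. B = V − Δ·S = -27.6509.
(3,3): S=35.4312. Δ = (V_up−V_dn)/(S_up−S_dn) = (13.5618−-2.7366)/(42.8718−26.5734) = 1.0000. V = [p*·13.5618 + (1−p*)·-2.7366]/1.06 = 7.7803. B = V − Δ·S = -27.6509.
(2,0): S=11.2500. Δ = (V_up−V_dn)/(S_up−S_dn) = (-14.0384−-19.2134)/(13.6125−8.4375) = 1.0000. V = [p*·-14.0384 + (1−p*)·-19.2134]/1.06 = -14.8358. B = V − Δ·S = -26.0858.
(2,1): S=18.1500. Δ = (V_up−V_dn)/(S_up−S_dn) = (-5.6894−-14.0384)/(21.9615−13.6125) = 1.0000. V = [p*·-5.6894 + (1−p*)·-14.0384]/1.06 = -7.9358. B = V − Δ·S = -26.0858.
(2,2): S=29.2820. Δ = (V_up−V_dn)/(S_up−S_dn) = (7.7803−-5.6894)/(35.4312−21.9615) = 1.0000. V = [p*·7.7803 + (1−p*)·-5.6894]/1.06 = 3.1962. B = V − Δ·S = -26.0858.
(1,0): S=15.0000. Δ = (V_up−V_dn)/(S_up−S_dn) = (-7.9358−-14.8358)/(18.1500−11.2500) = 1.0000. V = [p*·-7.9358 + (1−p*)·-14.8358]/1.06 = -9.6092. B = V − Δ·S = -24.6092.
(1,1): S=24.2000. Δ = (V_up−V_dn)/(S_up−S_dn) = (3.1962−-7.9358)/(29.2820−18.1500) = 1.0000. V = [p*·3.1962 + (1−p*)·-7.9358]/1.06 = -0.4092. B = V − Δ·S = -24.6092.
(0,0): S=20.0000. Δ = (V_up−V_dn)/(S_up−S_dn) = (-0.4092−-9.6092)/(24.2000−15.0000) = 1.0000. V = [p*·-0.4092 + (1−p*)·-9.6092]/1.06 = -3.2163. B = V − Δ·S = -23.2163.
Self-financing check: at every node Δ·S+B equals the discounted successor values.

(0,0): Delta=1.0000 Bond=-23.2163
(1,0): Delta=1.0000 Bond=-24.6092
(1,1): Delta=1.0000 Bond=-24.6092
(2,0): Delta=1.0000 Bond=-26.0858
(2,1): Delta=1.0000 Bond=-26.0858
(2,2): Delta=1.0000 Bond=-26.0858
(3,0): Delta=1.0000 Bond=-27.6509
(3,1): Delta=1.0000 Bond=-27.6509
(3,2): Delta=1.0000 Bond=-27.6509
(3,3): Delta=1.0000 Bond=-27.6509
V0=-3.2163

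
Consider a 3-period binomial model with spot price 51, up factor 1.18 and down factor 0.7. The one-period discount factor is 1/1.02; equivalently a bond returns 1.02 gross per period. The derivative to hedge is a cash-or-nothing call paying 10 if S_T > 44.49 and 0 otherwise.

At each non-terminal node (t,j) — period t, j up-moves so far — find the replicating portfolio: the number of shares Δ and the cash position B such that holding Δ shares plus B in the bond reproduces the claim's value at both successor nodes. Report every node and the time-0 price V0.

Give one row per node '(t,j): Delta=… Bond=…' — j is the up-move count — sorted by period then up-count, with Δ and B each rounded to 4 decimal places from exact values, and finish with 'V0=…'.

Under the risk-neutral measure, an up-move has probability p* = (R−d)/(u−d) = 0.6667 and values discount at R = 1.02.
Payoff layer (t=3): V(3,0)=0.0000, V(3,1)=0.0000, V(3,2)=10.0000, V(3,3)=10.0000
(2,0): S=24.9900. Δ = (V_up−V_dn)/(S_up−S_dn) = (0.0000−0.0000)/(29.4882−17.4930) = 0.0000. V = [p*·0.0000 + (1−p*)·0.0000]/1.02 = 0.0000. B = V − Δ·S = 0.0000.
(2,1): S=42.1260. Δ = (V_up−V_dn)/(S_up−S_dn) = (10.0000−0.0000)/(49.7087−29.4882) = 0.4945. V = [p*·10.0000 + (1−p*)·0.0000]/1.02 = 6.5359. B = V − Δ·S = -14.2974.
(2,2): S=71.0124. Δ = (V_up−V_dn)/(S_up−S_dn) = (10.0000−10.0000)/(83.7946−49.7087) = 0.0000. V = [p*·10.0000 + (1−p*)·10.0000]/1.02 = 9.8039. B = V − Δ·S = 9.8039.
(1,0): S=35.7000. Δ = (V_up−V_dn)/(S_up−S_dn) = (6.5359−0.0000)/(42.1260−24.9900) = 0.3814. V = [p*·6.5359 + (1−p*)·0.0000]/1.02 = 4.2719. B = V − Δ·S = -9.3447.
(1,1): S=60.1800. Δ = (V_up−V_dn)/(S_up−S_dn) = (9.8039−6.5359)/(71.0124−42.1260) = 0.1131. V = [p*·9.8039 + (1−p*)·6.5359]/1.02 = 8.5437. B = V − Δ·S = 1.7354.
(0,0): S=51.0000. Δ = (V_up−V_dn)/(S_up−S_dn) = (8.5437−4.2719)/(60.1800−35.7000) = 0.1745. V = [p*·8.5437 + (1−p*)·4.2719]/1.02 = 6.9802. B = V − Δ·S = -1.9195.
Root portfolio cost Δ·51+B reproduces V0=6.9802.

(0,0): Delta=0.1745 Bond=-1.9195
(1,0): Delta=0.3814 Bond=-9.3447
(1,1): Delta=0.1131 Bond=1.7354
(2,0): Delta=0.0000 Bond=0.0000
(2,1): Delta=0.4945 Bond=-14.2974
(2,2): Delta=0.0000 Bond=9.8039
V0=6.9802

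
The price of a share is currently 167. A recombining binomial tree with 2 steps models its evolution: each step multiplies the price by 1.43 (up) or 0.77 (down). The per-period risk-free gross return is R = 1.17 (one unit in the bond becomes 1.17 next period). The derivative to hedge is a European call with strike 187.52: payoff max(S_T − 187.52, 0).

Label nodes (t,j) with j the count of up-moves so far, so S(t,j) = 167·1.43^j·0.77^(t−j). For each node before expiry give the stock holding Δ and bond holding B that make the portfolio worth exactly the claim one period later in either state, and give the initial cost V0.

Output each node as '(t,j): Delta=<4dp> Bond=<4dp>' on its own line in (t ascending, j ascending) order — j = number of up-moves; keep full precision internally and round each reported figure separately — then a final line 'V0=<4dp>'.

(0,0): Delta=0.7237 Bond=-79.5336
(1,0): Delta=0.0000 Bond=0.0000
(1,1): Delta=0.9769 Bond=-153.5396
V0=41.3162

Under the risk-neutral measure, an up-move has probability p* = (R−d)/(u−d) = 0.6061 and values discount at R = 1.17.
Terminal payoffs: V(2,0)=0.0000, V(2,1)=0.0000, V(2,2)=153.9783
  t=1,j=0: stock 128.5900 → up 183.8837 (V=0.0000), down 99.0143 (V=0.0000). Price 0.0000; hedge Δ=0.0000, bond B=0.0000.
  t=1,j=1: stock 238.8100 → up 341.4983 (V=153.9783), down 183.8837 (V=0.0000). Price 79.7608; hedge Δ=0.9769, bond B=-153.5396.
  t=0,j=0: stock 167.0000 → up 238.8100 (V=79.7608), down 128.5900 (V=0.0000). Price 41.3162; hedge Δ=0.7237, bond B=-79.5336.
Each (Δ,B) replicates both successor values, so the strategy is self-financing and V0 is arbitrage-free.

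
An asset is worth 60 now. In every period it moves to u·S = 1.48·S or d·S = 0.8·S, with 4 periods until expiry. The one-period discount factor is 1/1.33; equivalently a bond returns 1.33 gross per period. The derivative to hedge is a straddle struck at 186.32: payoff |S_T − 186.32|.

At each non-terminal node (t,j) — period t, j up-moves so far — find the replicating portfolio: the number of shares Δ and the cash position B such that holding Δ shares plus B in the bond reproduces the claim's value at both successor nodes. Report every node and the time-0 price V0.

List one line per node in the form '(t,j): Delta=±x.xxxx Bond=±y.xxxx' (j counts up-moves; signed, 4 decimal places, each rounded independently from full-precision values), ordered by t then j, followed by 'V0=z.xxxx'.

(0,0): Delta=0.0018 Bond=23.3892
(1,0): Delta=-1.0000 Bond=79.1962
(1,1): Delta=0.1551 Bond=17.4977
(2,0): Delta=-1.0000 Bond=105.3310
(2,1): Delta=-1.0000 Bond=105.3310
(2,2): Delta=0.3318 Bond=0.0477
(3,0): Delta=-1.0000 Bond=140.0902
(3,1): Delta=-1.0000 Bond=140.0902
(3,2): Delta=-1.0000 Bond=140.0902
(3,3): Delta=0.5356 Bond=-39.5668
V0=23.4999

Since d<R<u, set p* = (R−d)/(u−d) = 0.7794; price each node as the discounted p*-expectation of its children.
Terminal payoffs: V(4,0)=161.7440, V(4,1)=140.8544, V(4,2)=102.2086, V(4,3)=30.7140, V(4,4)=101.5511
(3,0): S=30.7200. Δ = (V_up−V_dn)/(S_up−S_dn) = (140.8544−161.7440)/(45.4656−24.5760) = -1.0000. V = [p*·140.8544 + (1−p*)·161.7440]/1.33 = 109.3702. B = V − Δ·S = 140.0902.
(3,1): S=56.8320. Δ = (V_up−V_dn)/(S_up−S_dn) = (102.2086−140.8544)/(84.1114−45.4656) = -1.0000. V = [p*·102.2086 + (1−p*)·140.8544]/1.33 = 83.2582. B = V − Δ·S = 140.0902.
(3,2): S=105.1392. Δ = (V_up−V_dn)/(S_up−S_dn) = (30.7140−102.2086)/(155.6060−84.1114) = -1.0000. V = [p*·30.7140 + (1−p*)·102.2086]/1.33 = 34.9510. B = V − Δ·S = 140.0902.
(3,3): S=194.5075. Δ = (V_up−V_dn)/(S_up−S_dn) = (101.5511−30.7140)/(287.8711−155.6060) = 0.5356. V = [p*·101.5511 + (1−p*)·30.7140]/1.33 = 64.6055. B = V − Δ·S = -39.5668.
(2,0): S=38.4000. Δ = (V_up−V_dn)/(S_up−S_dn) = (83.2582−109.3702)/(56.8320−30.7200) = -1.0000. V = [p*·83.2582 + (1−p*)·109.3702]/1.33 = 66.9310. B = V − Δ·S = 105.3310.
(2,1): S=71.0400. Δ = (V_up−V_dn)/(S_up−S_dn) = (34.9510−83.2582)/(105.1392−56.8320) = -1.0000. V = [p*·34.9510 + (1−p*)·83.2582]/1.33 = 34.2910. B = V − Δ·S = 105.3310.
(2,2): S=131.4240. Δ = (V_up−V_dn)/(S_up−S_dn) = (64.6055−34.9510)/(194.5075−105.1392) = 0.3318. V = [p*·64.6055 + (1−p*)·34.9510]/1.33 = 43.6572. B = V − Δ·S = 0.0477.
(1,0): S=48.0000. Δ = (V_up−V_dn)/(S_up−S_dn) = (34.2910−66.9310)/(71.0400−38.4000) = -1.0000. V = [p*·34.2910 + (1−p*)·66.9310]/1.33 = 31.1962. B = V − Δ·S = 79.1962.
(1,1): S=88.8000. Δ = (V_up−V_dn)/(S_up−S_dn) = (43.6572−34.2910)/(131.4240−71.0400) = 0.1551. V = [p*·43.6572 + (1−p*)·34.2910]/1.33 = 31.2715. B = V − Δ·S = 17.4977.
(0,0): S=60.0000. Δ = (V_up−V_dn)/(S_up−S_dn) = (31.2715−31.1962)/(88.8000−48.0000) = 0.0018. V = [p*·31.2715 + (1−p*)·31.1962]/1.33 = 23.4999. B = V − Δ·S = 23.3892.
Check: Δ(0,0)·S0 + B(0,0) = 23.4999 = V0.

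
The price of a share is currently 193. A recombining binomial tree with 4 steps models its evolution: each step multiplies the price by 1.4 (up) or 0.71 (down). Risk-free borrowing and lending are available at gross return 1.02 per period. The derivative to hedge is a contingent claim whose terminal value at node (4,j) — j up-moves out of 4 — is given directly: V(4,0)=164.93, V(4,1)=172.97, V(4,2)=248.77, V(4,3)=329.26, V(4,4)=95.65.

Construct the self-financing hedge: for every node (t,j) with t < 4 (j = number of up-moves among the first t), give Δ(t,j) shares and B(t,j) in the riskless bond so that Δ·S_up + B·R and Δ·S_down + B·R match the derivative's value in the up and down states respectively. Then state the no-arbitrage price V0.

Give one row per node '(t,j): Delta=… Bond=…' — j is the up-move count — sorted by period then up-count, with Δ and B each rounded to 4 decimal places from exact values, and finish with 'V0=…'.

(0,0): Delta=0.2688 Bond=158.8929
(1,0): Delta=0.5713 Bond=120.6243
(1,1): Delta=0.0808 Bond=212.8760
(2,0): Delta=0.5620 Bond=123.9368
(2,1): Delta=0.5770 Bond=121.9337
(2,2): Delta=-0.2277 Bond=333.8301
(3,0): Delta=0.1687 Bond=153.5853
(3,1): Delta=0.8065 Bond=93.1107
(3,2): Delta=0.4343 Bond=162.6931
(3,3): Delta=-0.6393 Bond=558.4719
V0=210.7710

No-arbitrage ⇒ martingale measure with p* = (R−d)/(u−d) = 0.4493.
Payoff layer (t=4): V(4,0)=164.9300, V(4,1)=172.9700, V(4,2)=248.7700, V(4,3)=329.2600, V(4,4)=95.6500
(3,0): S=69.0768. Δ = (V_up−V_dn)/(S_up−S_dn) = (172.9700−164.9300)/(96.7076−49.0445) = 0.1687. V = [p*·172.9700 + (1−p*)·164.9300]/1.02 = 165.2374. B = V − Δ·S = 153.5853.
(3,1): S=136.2078. Δ = (V_up−V_dn)/(S_up−S_dn) = (248.7700−172.9700)/(190.6909−96.7076) = 0.8065. V = [p*·248.7700 + (1−p*)·172.9700]/1.02 = 202.9658. B = V − Δ·S = 93.1107.
(3,2): S=268.5788. Δ = (V_up−V_dn)/(S_up−S_dn) = (329.2600−248.7700)/(376.0103−190.6909) = 0.4343. V = [p*·329.2600 + (1−p*)·248.7700]/1.02 = 279.3453. B = V − Δ·S = 162.6931.
(3,3): S=529.5920. Δ = (V_up−V_dn)/(S_up−S_dn) = (95.6500−329.2600)/(741.4288−376.0103) = -0.6393. V = [p*·95.6500 + (1−p*)·329.2600]/1.02 = 219.9066. B = V − Δ·S = 558.4719.
(2,0): S=97.2913. Δ = (V_up−V_dn)/(S_up−S_dn) = (202.9658−165.2374)/(136.2078−69.0768) = 0.5620. V = [p*·202.9658 + (1−p*)·165.2374]/1.02 = 178.6155. B = V − Δ·S = 123.9368.
(2,1): S=191.8420. Δ = (V_up−V_dn)/(S_up−S_dn) = (279.3453−202.9658)/(268.5788−136.2078) = 0.5770. V = [p*·279.3453 + (1−p*)·202.9658]/1.02 = 232.6286. B = V − Δ·S = 121.9337.
(2,2): S=378.2800. Δ = (V_up−V_dn)/(S_up−S_dn) = (219.9066−279.3453)/(529.5920−268.5788) = -0.2277. V = [p*·219.9066 + (1−p*)·279.3453]/1.02 = 247.6872. B = V − Δ·S = 333.8301.
(1,0): S=137.0300. Δ = (V_up−V_dn)/(S_up−S_dn) = (232.6286−178.6155)/(191.8420−97.2913) = 0.5713. V = [p*·232.6286 + (1−p*)·178.6155]/1.02 = 198.9042. B = V − Δ·S = 120.6243.
(1,1): S=270.2000. Δ = (V_up−V_dn)/(S_up−S_dn) = (247.6872−232.6286)/(378.2800−191.8420) = 0.0808. V = [p*·247.6872 + (1−p*)·232.6286]/1.02 = 234.7001. B = V − Δ·S = 212.8760.
(0,0): S=193.0000. Δ = (V_up−V_dn)/(S_up−S_dn) = (234.7001−198.9042)/(270.2000−137.0300) = 0.2688. V = [p*·234.7001 + (1−p*)·198.9042]/1.02 = 210.7710. B = V − Δ·S = 158.8929.
Check: Δ(0,0)·S0 + B(0,0) = 210.7710 = V0.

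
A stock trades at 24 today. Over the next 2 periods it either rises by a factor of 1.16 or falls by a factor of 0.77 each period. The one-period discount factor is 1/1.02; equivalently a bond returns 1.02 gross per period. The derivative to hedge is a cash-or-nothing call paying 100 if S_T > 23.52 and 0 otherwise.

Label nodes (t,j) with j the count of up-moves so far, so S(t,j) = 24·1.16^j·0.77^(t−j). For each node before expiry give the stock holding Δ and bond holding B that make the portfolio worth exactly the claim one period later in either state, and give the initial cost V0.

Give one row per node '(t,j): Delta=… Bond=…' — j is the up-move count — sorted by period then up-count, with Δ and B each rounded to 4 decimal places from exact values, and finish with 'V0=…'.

The replicating-portfolio and risk-neutral prices coincide; use p* = (1.02−0.77)/(1.16−0.77) = 0.6410 for the latter.
Payoff layer (t=2): V(2,0)=0.0000, V(2,1)=0.0000, V(2,2)=100.0000
Node (1,0) S=18.4800: V=(p*·0.0000+(1−p*)·0.0000)/1.02=0.0000; Δ=(0.0000−0.0000)/(21.4368−14.2296)=0.0000; B=V−Δ·S=0.0000
Node (1,1) S=27.8400: V=(p*·100.0000+(1−p*)·0.0000)/1.02=62.8457; Δ=(100.0000−0.0000)/(32.2944−21.4368)=9.2101; B=V−Δ·S=-193.5646
Node (0,0) S=24.0000: V=(p*·62.8457+(1−p*)·0.0000)/1.02=39.4958; Δ=(62.8457−0.0000)/(27.8400−18.4800)=6.7143; B=V−Δ·S=-121.6469
Self-financing check: at every node Δ·S+B equals the discounted successor values.

(0,0): Delta=6.7143 Bond=-121.6469
(1,0): Delta=0.0000 Bond=0.0000
(1,1): Delta=9.2101 Bond=-193.5646
V0=39.4958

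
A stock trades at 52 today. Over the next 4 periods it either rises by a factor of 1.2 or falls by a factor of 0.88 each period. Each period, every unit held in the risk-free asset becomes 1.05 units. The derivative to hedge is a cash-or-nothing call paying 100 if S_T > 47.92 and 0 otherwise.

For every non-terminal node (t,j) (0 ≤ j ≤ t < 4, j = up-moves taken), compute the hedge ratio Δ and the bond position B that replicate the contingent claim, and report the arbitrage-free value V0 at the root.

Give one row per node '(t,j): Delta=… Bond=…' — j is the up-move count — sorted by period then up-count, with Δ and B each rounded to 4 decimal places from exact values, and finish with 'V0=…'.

(0,0): Delta=1.8179 Bond=-34.2414
(1,0): Delta=3.0850 Bond=-93.9339
(1,1): Delta=0.9981 Bond=15.2057
(2,0): Delta=3.9264 Bond=-132.5113
(2,1): Delta=2.5406 Bond=-68.7358
(2,2): Delta=0.0000 Bond=90.7029
(3,0): Delta=0.0000 Bond=0.0000
(3,1): Delta=6.4670 Bond=-261.9048
(3,2): Delta=0.0000 Bond=95.2381
(3,3): Delta=0.0000 Bond=95.2381
V0=60.2919

The replicating-portfolio and risk-neutral prices coincide; use p* = (1.05−0.88)/(1.2−0.88) = 0.5313 for the latter.
Payoff layer (t=4): V(4,0)=0.0000, V(4,1)=0.0000, V(4,2)=100.0000, V(4,3)=100.0000, V(4,4)=100.0000
(3,0): S=35.4365. Δ = (V_up−V_dn)/(S_up−S_dn) = (0.0000−0.0000)/(42.5239−31.1842) = 0.0000. V = [p*·0.0000 + (1−p*)·0.0000]/1.05 = 0.0000. B = V − Δ·S = 0.0000.
(3,1): S=48.3226. Δ = (V_up−V_dn)/(S_up−S_dn) = (100.0000−0.0000)/(57.9871−42.5239) = 6.4670. V = [p*·100.0000 + (1−p*)·0.0000]/1.05 = 50.5952. B = V − Δ·S = -261.9048.
(3,2): S=65.8944. Δ = (V_up−V_dn)/(S_up−S_dn) = (100.0000−100.0000)/(79.0733−57.9871) = 0.0000. V = [p*·100.0000 + (1−p*)·100.0000]/1.05 = 95.2381. B = V − Δ·S = 95.2381.
(3,3): S=89.8560. Δ = (V_up−V_dn)/(S_up−S_dn) = (100.0000−100.0000)/(107.8272−79.0733) = 0.0000. V = [p*·100.0000 + (1−p*)·100.0000]/1.05 = 95.2381. B = V − Δ·S = 95.2381.
(2,0): S=40.2688. Δ = (V_up−V_dn)/(S_up−S_dn) = (50.5952−0.0000)/(48.3226−35.4365) = 3.9264. V = [p*·50.5952 + (1−p*)·0.0000]/1.05 = 25.5988. B = V − Δ·S = -132.5113.
(2,1): S=54.9120. Δ = (V_up−V_dn)/(S_up−S_dn) = (95.2381−50.5952)/(65.8944−48.3226) = 2.5406. V = [p*·95.2381 + (1−p*)·50.5952]/1.05 = 70.7731. B = V − Δ·S = -68.7358.
(2,2): S=74.8800. Δ = (V_up−V_dn)/(S_up−S_dn) = (95.2381−95.2381)/(89.8560−65.8944) = 0.0000. V = [p*·95.2381 + (1−p*)·95.2381]/1.05 = 90.7029. B = V − Δ·S = 90.7029.
(1,0): S=45.7600. Δ = (V_up−V_dn)/(S_up−S_dn) = (70.7731−25.5988)/(54.9120−40.2688) = 3.0850. V = [p*·70.7731 + (1−p*)·25.5988]/1.05 = 47.2358. B = V − Δ·S = -93.9339.
(1,1): S=62.4000. Δ = (V_up−V_dn)/(S_up−S_dn) = (90.7029−70.7731)/(74.8800−54.9120) = 0.9981. V = [p*·90.7029 + (1−p*)·70.7731]/1.05 = 77.4865. B = V − Δ·S = 15.2057.
(0,0): S=52.0000. Δ = (V_up−V_dn)/(S_up−S_dn) = (77.4865−47.2358)/(62.4000−45.7600) = 1.8179. V = [p*·77.4865 + (1−p*)·47.2358]/1.05 = 60.2919. B = V − Δ·S = -34.2414.
The time-0 hedge costs 60.2919, which is the no-arbitrage price.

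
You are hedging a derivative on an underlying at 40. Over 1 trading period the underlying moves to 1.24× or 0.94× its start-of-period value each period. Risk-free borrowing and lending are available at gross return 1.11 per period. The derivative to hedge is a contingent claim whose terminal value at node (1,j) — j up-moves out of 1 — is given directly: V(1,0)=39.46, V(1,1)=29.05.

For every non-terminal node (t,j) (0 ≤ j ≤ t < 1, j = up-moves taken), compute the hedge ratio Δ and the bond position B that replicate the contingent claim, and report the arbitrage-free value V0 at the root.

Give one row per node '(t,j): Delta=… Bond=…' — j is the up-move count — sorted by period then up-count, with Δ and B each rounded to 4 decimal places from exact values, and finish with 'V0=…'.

The replicating-portfolio and risk-neutral prices coincide; use p* = (1.11−0.94)/(1.24−0.94) = 0.5667 for the latter.
Terminal values V(1,·): V(1,0)=39.4600, V(1,1)=29.0500
Node (0,0) S=40.0000: V=(p*·29.0500+(1−p*)·39.4600)/1.11=30.2351; Δ=(29.0500−39.4600)/(49.6000−37.6000)=-0.8675; B=V−Δ·S=64.9351
Self-financing check: at every node Δ·S+B equals the discounted successor values.

(0,0): Delta=-0.8675 Bond=64.9351
V0=30.2351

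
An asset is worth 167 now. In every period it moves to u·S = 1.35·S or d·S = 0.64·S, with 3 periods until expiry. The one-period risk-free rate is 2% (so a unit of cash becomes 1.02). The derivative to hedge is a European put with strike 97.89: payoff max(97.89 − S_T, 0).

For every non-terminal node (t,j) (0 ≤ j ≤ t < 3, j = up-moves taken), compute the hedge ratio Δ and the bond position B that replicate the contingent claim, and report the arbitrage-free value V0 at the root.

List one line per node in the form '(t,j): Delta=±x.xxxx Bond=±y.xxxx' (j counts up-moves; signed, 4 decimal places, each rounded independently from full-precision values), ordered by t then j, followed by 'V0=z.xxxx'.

(0,0): Delta=-0.1074 Bond=24.8709
(1,0): Delta=-0.3300 Bond=49.1559
(1,1): Delta=-0.0158 Bond=4.7107
(2,0): Delta=-1.0000 Bond=95.9706
(2,1): Delta=-0.0541 Bond=10.3378
(2,2): Delta=0.0000 Bond=0.0000
V0=6.9325

No-arbitrage ⇒ martingale measure with p* = (R−d)/(u−d) = 0.5352.
Terminal values V(3,·): V(3,0)=54.1120, V(3,1)=5.5457, V(3,2)=0.0000, V(3,3)=0.0000
  t=2,j=0: stock 68.4032 → up 92.3443 (V=5.5457), down 43.7780 (V=54.1120). Price 27.5674; hedge Δ=-1.0000, bond B=95.9706.
  t=2,j=1: stock 144.2880 → up 194.7888 (V=0.0000), down 92.3443 (V=5.5457). Price 2.5270; hedge Δ=-0.0541, bond B=10.3378.
  t=2,j=2: stock 304.3575 → up 410.8826 (V=0.0000), down 194.7888 (V=0.0000). Price 0.0000; hedge Δ=0.0000, bond B=0.0000.
  t=1,j=0: stock 106.8800 → up 144.2880 (V=2.5270), down 68.4032 (V=27.5674). Price 13.8878; hedge Δ=-0.3300, bond B=49.1559.
  t=1,j=1: stock 225.4500 → up 304.3575 (V=0.0000), down 144.2880 (V=2.5270). Price 1.1515; hedge Δ=-0.0158, bond B=4.7107.
  t=0,j=0: stock 167.0000 → up 225.4500 (V=1.1515), down 106.8800 (V=13.8878). Price 6.9325; hedge Δ=-0.1074, bond B=24.8709.
Check: Δ(0,0)·S0 + B(0,0) = 6.9325 = V0.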